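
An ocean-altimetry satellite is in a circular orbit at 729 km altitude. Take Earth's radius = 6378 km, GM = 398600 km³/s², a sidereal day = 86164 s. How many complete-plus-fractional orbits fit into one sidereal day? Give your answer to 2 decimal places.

Semi-major axis a = 6378 + 729 = 7107 km. Period T = 2π√(a³/μ) = 2π√(7107³/398600) = 5962.7 s = 99.38 min.
Orbits per sidereal day = 86164 / 5962.7 = 14.451.

14.45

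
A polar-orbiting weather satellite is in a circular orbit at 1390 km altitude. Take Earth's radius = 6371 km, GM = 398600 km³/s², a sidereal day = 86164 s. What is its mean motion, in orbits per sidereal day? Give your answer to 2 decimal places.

12.66

Semi-major axis a = 6371 + 1390 = 7761 km. Period T = 2π√(a³/μ) = 2π√(7761³/398600) = 6804.4 s = 113.41 min.
Orbits per sidereal day = 86164 / 6804.4 = 12.663.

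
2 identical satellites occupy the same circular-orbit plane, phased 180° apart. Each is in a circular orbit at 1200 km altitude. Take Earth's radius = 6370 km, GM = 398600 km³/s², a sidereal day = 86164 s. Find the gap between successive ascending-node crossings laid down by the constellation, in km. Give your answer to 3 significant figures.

1520 km

Semi-major axis a = 6370 + 1200 = 7570 km. Period T = 2π√(a³/μ) = 2π√(7570³/398600) = 6554.7 s = 109.25 min.
Single-satellite node shift = (6554.7/86164) × 360° = 27.39°.
With 2 satellites evenly phased, successive equator crossings are 27.39/2 = 13.693° apart.
That is 13.693 × 111.2 = 1522 km at the equator.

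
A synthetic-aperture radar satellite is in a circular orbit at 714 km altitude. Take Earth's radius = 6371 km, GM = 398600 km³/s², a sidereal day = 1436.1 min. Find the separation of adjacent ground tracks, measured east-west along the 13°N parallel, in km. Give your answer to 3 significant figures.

2690 km

Semi-major axis a = 6371 + 714 = 7085 km. Period T = 2π√(a³/μ) = 2π√(7085³/398600) = 5935.0 s = 98.92 min.
Node shift per orbit = (5935.0/86166) × 360° = 24.80°.
Equatorial spacing = 24.80 × 111.2 km/° = 2757 km.
At 13° latitude, spacing = 2757 × cos(13°) = 2687 km.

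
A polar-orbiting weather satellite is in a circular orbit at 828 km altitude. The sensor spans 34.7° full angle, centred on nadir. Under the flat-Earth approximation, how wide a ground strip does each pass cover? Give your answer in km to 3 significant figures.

517 km

Half-angle = 34.7°/2 = 17.35°.
Swath width ≈ 2h·tan(θ/2) = 2 × 828 × tan(17.35°) = 517.4 km.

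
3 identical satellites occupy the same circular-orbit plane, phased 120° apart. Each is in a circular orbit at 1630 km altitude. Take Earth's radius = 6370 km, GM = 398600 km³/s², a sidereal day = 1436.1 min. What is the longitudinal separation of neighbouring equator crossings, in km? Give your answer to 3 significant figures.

1100 km

Semi-major axis a = 6370 + 1630 = 8000 km. Period T = 2π√(a³/μ) = 2π√(8000³/398600) = 7121.1 s = 118.68 min.
Single-satellite node shift = (7121.1/86166) × 360° = 29.75°.
With 3 satellites evenly phased, successive equator crossings are 29.75/3 = 9.917° apart.
That is 9.917 × 111.2 = 1103 km at the equator.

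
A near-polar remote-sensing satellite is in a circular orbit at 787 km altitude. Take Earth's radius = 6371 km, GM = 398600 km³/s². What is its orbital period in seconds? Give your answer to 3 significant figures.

6030 seconds

Semi-major axis a = 6371 + 787 = 7158 km. Period T = 2π√(a³/μ) = 2π√(7158³/398600) = 6027.0 s = 100.45 min.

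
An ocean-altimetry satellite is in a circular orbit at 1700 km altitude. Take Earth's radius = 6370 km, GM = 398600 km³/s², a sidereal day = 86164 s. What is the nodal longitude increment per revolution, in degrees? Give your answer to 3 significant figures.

30.1°

Semi-major axis a = 6370 + 1700 = 8070 km. Period T = 2π√(a³/μ) = 2π√(8070³/398600) = 7214.8 s = 120.25 min.
During one orbit Earth rotates (7214.8 / 86164) × 360° = 30.14°.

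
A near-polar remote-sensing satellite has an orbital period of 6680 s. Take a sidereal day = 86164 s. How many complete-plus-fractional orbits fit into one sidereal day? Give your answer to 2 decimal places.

Orbits per sidereal day = 86164 / 6680.0 = 12.899.

12.90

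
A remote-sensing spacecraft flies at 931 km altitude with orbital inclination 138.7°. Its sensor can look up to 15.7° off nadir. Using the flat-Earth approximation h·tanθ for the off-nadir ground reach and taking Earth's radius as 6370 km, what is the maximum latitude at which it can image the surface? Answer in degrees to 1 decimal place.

Retrograde orbit: the ground track reaches ±(180° − i) = ±(180 − 138.7) = ±41.3°.
Sensor half-swath on the ground ≈ 931·tan(15.7°) = 262 km = 2.35° of latitude.
Maximum observable latitude ≈ 41.3 + 2.35 = 43.7°.

43.7°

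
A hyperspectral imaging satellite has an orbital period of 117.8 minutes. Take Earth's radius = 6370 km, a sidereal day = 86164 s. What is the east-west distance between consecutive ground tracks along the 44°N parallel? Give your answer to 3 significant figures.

2360 km

T = 117.8 min = 7068.0 s.
Node shift per orbit = (7068.0/86164) × 360° = 29.53°.
Equatorial spacing = 29.53 × 111.2 km/° = 3283 km.
At 44° latitude, spacing = 3283 × cos(44°) = 2362 km.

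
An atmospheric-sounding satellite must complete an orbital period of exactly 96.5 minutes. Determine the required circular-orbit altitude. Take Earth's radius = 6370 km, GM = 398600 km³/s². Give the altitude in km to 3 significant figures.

T = 96.5 min = 5790.0 s.
From T = 2π√(a³/μ): a = (μ T²/4π²)^(1/3) = (398600 × 5790.0² / 4π²)^(1/3) = 6969 km.
Altitude h = a − R = 6969 − 6370 = 599 km.

599 km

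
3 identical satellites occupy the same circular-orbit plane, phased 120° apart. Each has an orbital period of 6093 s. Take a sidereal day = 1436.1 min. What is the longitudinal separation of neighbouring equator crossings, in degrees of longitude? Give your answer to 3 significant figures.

Single-satellite node shift = (6093.0/86166) × 360° = 25.46°.
With 3 satellites evenly phased, successive equator crossings are 25.46/3 = 8.485° apart.

8.49°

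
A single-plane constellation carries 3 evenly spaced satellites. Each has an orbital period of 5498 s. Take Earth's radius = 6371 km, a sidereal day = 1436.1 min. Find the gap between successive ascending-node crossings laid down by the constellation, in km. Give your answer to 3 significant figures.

851 km

Single-satellite node shift = (5498.0/86166) × 360° = 22.97°.
With 3 satellites evenly phased, successive equator crossings are 22.97/3 = 7.657° apart.
That is 7.657 × 111.2 = 851 km at the equator.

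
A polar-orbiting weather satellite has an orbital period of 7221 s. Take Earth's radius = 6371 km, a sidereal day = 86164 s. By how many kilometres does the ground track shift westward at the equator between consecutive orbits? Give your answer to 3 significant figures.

During one orbit Earth rotates (7221.0 / 86164) × 360° = 30.17°.
At the equator that is 30.17° × (2π·6371/360) km/° = 30.17 × 111.2 = 3355 km.

3350 km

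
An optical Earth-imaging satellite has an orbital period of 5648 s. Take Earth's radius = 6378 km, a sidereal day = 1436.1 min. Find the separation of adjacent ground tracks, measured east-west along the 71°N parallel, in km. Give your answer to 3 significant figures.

855 km

Node shift per orbit = (5648.0/86166) × 360° = 23.60°.
Equatorial spacing = 23.60 × 111.3 km/° = 2627 km.
At 71° latitude, spacing = 2627 × cos(71°) = 855 km.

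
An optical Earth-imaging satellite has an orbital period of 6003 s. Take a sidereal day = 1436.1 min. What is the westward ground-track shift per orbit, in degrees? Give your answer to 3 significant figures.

During one orbit Earth rotates (6003.0 / 86166) × 360° = 25.08°.

25.1°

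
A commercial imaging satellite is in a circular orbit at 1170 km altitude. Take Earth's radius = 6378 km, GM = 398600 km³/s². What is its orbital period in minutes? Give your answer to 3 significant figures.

Semi-major axis a = 6378 + 1170 = 7548 km. Period T = 2π√(a³/μ) = 2π√(7548³/398600) = 6526.2 s = 108.77 min.

109 min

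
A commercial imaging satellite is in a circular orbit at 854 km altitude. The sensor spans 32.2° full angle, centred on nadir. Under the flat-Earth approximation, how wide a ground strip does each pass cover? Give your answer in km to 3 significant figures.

493 km

Half-angle = 32.2°/2 = 16.1°.
Swath width ≈ 2h·tan(θ/2) = 2 × 854 × tan(16.1°) = 493.0 km.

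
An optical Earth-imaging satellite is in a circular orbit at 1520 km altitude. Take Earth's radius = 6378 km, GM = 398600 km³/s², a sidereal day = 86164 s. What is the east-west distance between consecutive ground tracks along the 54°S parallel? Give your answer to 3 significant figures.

1910 km

Semi-major axis a = 6378 + 1520 = 7898 km. Period T = 2π√(a³/μ) = 2π√(7898³/398600) = 6985.3 s = 116.42 min.
Node shift per orbit = (6985.3/86164) × 360° = 29.19°.
Equatorial spacing = 29.19 × 111.3 km/° = 3249 km.
At 54° latitude, spacing = 3249 × cos(54°) = 1910 km.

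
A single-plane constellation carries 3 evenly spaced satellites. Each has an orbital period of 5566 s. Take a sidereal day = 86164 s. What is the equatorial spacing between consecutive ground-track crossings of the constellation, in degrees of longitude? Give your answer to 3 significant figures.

7.75°

Single-satellite node shift = (5566.0/86164) × 360° = 23.26°.
With 3 satellites evenly phased, successive equator crossings are 23.26/3 = 7.752° apart.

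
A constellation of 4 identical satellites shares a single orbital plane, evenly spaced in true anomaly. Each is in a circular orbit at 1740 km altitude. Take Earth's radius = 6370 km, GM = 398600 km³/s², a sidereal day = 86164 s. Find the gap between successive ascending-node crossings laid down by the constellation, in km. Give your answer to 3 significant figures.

844 km

Semi-major axis a = 6370 + 1740 = 8110 km. Period T = 2π√(a³/μ) = 2π√(8110³/398600) = 7268.5 s = 121.14 min.
Single-satellite node shift = (7268.5/86164) × 360° = 30.37°.
With 4 satellites evenly phased, successive equator crossings are 30.37/4 = 7.592° apart.
That is 7.592 × 111.2 = 844 km at the equator.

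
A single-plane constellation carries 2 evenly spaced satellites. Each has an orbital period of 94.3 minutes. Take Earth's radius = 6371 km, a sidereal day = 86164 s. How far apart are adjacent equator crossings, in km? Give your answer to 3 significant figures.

T = 94.3 min = 5658.0 s.
Single-satellite node shift = (5658.0/86164) × 360° = 23.64°.
With 2 satellites evenly phased, successive equator crossings are 23.64/2 = 11.820° apart.
That is 11.820 × 111.2 = 1314 km at the equator.

1310 km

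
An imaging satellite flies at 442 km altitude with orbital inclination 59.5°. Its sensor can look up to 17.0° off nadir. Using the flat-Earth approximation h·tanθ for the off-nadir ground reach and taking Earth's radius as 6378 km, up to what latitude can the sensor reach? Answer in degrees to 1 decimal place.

60.7°

For a prograde orbit the ground track reaches latitude ±i = ±59.5°.
Sensor half-swath on the ground ≈ 442·tan(17.0°) = 135 km = 1.21° of latitude.
Maximum observable latitude ≈ 59.5 + 1.21 = 60.7°.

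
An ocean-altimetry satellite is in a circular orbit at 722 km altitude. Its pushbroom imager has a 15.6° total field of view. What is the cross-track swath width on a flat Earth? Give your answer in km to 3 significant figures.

Half-angle = 15.6°/2 = 7.8°.
Swath width ≈ 2h·tan(θ/2) = 2 × 722 × tan(7.8°) = 197.8 km.

198 km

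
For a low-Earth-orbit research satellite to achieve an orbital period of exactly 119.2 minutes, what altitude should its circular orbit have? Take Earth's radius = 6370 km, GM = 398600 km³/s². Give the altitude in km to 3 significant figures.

1650 km

T = 119.2 min = 7152.0 s.
From T = 2π√(a³/μ): a = (μ T²/4π²)^(1/3) = (398600 × 7152.0² / 4π²)^(1/3) = 8023 km.
Altitude h = a − R = 8023 − 6370 = 1653 km.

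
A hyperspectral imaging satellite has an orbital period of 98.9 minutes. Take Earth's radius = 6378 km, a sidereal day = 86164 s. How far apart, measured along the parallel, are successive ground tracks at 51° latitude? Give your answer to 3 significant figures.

1740 km

T = 98.9 min = 5934.0 s.
Node shift per orbit = (5934.0/86164) × 360° = 24.79°.
Equatorial spacing = 24.79 × 111.3 km/° = 2760 km.
At 51° latitude, spacing = 2760 × cos(51°) = 1737 km.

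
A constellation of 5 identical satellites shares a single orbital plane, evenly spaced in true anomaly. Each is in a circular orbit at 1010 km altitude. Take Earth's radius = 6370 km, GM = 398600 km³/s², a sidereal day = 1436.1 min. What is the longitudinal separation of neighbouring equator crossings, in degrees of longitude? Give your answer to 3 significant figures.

5.27°

Semi-major axis a = 6370 + 1010 = 7380 km. Period T = 2π√(a³/μ) = 2π√(7380³/398600) = 6309.5 s = 105.16 min.
Single-satellite node shift = (6309.5/86166) × 360° = 26.36°.
With 5 satellites evenly phased, successive equator crossings are 26.36/5 = 5.272° apart.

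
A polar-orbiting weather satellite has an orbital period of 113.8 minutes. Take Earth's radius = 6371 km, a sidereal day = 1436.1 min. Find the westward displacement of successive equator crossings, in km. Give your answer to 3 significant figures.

T = 113.8 min = 6828.0 s.
During one orbit Earth rotates (6828.0 / 86166) × 360° = 28.53°.
At the equator that is 28.53° × (2π·6371/360) km/° = 28.53 × 111.2 = 3172 km.

3170 km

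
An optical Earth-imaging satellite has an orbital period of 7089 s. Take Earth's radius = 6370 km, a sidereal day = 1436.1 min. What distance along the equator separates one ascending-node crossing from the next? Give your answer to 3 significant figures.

3290 km

During one orbit Earth rotates (7089.0 / 86166) × 360° = 29.62°.
At the equator that is 29.62° × (2π·6370/360) km/° = 29.62 × 111.2 = 3293 km.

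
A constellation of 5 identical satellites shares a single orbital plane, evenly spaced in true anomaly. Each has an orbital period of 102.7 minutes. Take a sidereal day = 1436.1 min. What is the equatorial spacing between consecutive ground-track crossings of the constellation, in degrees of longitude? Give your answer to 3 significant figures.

5.15°

T = 102.7 min = 6162.0 s.
Single-satellite node shift = (6162.0/86166) × 360° = 25.74°.
With 5 satellites evenly phased, successive equator crossings are 25.74/5 = 5.149° apart.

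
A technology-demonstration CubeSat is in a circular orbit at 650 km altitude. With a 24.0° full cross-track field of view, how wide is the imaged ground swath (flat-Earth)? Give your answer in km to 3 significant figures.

276 km

Half-angle = 24.0°/2 = 12°.
Swath width ≈ 2h·tan(θ/2) = 2 × 650 × tan(12°) = 276.3 km.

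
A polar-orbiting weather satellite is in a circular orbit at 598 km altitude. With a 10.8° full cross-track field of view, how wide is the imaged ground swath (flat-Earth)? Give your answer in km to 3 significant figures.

Half-angle = 10.8°/2 = 5.4°.
Swath width ≈ 2h·tan(θ/2) = 2 × 598 × tan(5.4°) = 113.1 km.

113 km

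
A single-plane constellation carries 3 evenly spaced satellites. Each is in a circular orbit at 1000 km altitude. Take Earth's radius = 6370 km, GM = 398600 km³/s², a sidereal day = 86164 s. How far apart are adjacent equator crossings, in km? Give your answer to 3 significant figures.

Semi-major axis a = 6370 + 1000 = 7370 km. Period T = 2π√(a³/μ) = 2π√(7370³/398600) = 6296.7 s = 104.94 min.
Single-satellite node shift = (6296.7/86164) × 360° = 26.31°.
With 3 satellites evenly phased, successive equator crossings are 26.31/3 = 8.769° apart.
That is 8.769 × 111.2 = 975 km at the equator.

975 km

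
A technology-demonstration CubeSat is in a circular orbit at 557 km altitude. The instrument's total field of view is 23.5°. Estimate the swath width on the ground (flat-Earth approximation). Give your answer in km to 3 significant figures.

232 km

Half-angle = 23.5°/2 = 11.75°.
Swath width ≈ 2h·tan(θ/2) = 2 × 557 × tan(11.75°) = 231.7 km.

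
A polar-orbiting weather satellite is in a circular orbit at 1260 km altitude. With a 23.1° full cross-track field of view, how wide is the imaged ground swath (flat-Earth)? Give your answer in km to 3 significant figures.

Half-angle = 23.1°/2 = 11.55°.
Swath width ≈ 2h·tan(θ/2) = 2 × 1260 × tan(11.55°) = 515.0 km.

515 km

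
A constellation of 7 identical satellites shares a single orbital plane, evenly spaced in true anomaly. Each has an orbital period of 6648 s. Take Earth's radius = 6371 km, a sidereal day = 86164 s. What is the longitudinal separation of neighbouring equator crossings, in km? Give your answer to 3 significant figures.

Single-satellite node shift = (6648.0/86164) × 360° = 27.78°.
With 7 satellites evenly phased, successive equator crossings are 27.78/7 = 3.968° apart.
That is 3.968 × 111.2 = 441 km at the equator.

441 km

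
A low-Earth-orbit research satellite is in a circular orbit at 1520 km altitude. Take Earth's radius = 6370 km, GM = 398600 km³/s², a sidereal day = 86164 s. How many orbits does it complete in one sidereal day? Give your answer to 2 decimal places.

12.35

Semi-major axis a = 6370 + 1520 = 7890 km. Period T = 2π√(a³/μ) = 2π√(7890³/398600) = 6974.7 s = 116.25 min.
Orbits per sidereal day = 86164 / 6974.7 = 12.354.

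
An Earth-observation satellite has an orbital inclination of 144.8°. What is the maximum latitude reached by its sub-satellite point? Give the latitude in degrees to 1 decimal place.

35.2°

Retrograde orbit: the ground track reaches ±(180° − i) = ±(180 − 144.8) = ±35.2°.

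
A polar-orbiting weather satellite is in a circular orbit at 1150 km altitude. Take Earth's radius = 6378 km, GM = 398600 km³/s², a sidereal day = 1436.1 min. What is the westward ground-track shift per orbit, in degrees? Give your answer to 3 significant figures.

27.2°

Semi-major axis a = 6378 + 1150 = 7528 km. Period T = 2π√(a³/μ) = 2π√(7528³/398600) = 6500.3 s = 108.34 min.
During one orbit Earth rotates (6500.3 / 86166) × 360° = 27.16°.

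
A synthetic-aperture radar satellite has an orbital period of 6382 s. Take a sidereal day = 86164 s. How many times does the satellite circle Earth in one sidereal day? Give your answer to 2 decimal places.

Orbits per sidereal day = 86164 / 6382.0 = 13.501.

13.50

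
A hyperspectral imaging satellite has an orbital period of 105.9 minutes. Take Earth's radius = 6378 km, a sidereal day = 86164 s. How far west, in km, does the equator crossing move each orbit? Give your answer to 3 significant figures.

T = 105.9 min = 6354.0 s.
During one orbit Earth rotates (6354.0 / 86164) × 360° = 26.55°.
At the equator that is 26.55° × (2π·6378/360) km/° = 26.55 × 111.3 = 2955 km.

2960 km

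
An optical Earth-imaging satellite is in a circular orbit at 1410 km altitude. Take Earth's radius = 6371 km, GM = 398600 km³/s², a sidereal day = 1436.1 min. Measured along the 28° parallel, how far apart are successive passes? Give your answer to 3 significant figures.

Semi-major axis a = 6371 + 1410 = 7781 km. Period T = 2π√(a³/μ) = 2π√(7781³/398600) = 6830.7 s = 113.84 min.
Node shift per orbit = (6830.7/86166) × 360° = 28.54°.
Equatorial spacing = 28.54 × 111.2 km/° = 3173 km.
At 28° latitude, spacing = 3173 × cos(28°) = 2802 km.

2800 km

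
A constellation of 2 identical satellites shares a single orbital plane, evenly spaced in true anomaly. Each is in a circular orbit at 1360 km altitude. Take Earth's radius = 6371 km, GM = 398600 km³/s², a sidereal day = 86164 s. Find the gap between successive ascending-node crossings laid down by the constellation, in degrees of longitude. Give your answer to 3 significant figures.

Semi-major axis a = 6371 + 1360 = 7731 km. Period T = 2π√(a³/μ) = 2π√(7731³/398600) = 6765.0 s = 112.75 min.
Single-satellite node shift = (6765.0/86164) × 360° = 28.26°.
With 2 satellites evenly phased, successive equator crossings are 28.26/2 = 14.132° apart.

14.1°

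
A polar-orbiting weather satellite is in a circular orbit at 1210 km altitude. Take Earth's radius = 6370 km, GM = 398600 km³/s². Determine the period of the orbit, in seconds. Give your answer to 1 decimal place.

Semi-major axis a = 6370 + 1210 = 7580 km. Period T = 2π√(a³/μ) = 2π√(7580³/398600) = 6567.7 s = 109.46 min.

6567.7 seconds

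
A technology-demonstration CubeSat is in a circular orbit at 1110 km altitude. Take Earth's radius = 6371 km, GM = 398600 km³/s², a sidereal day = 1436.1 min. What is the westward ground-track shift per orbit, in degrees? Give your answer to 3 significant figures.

Semi-major axis a = 6371 + 1110 = 7481 km. Period T = 2π√(a³/μ) = 2π√(7481³/398600) = 6439.5 s = 107.32 min.
During one orbit Earth rotates (6439.5 / 86166) × 360° = 26.90°.

26.9°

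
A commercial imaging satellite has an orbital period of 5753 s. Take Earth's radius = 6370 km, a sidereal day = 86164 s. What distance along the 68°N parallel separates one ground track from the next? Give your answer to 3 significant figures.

1000 km

Node shift per orbit = (5753.0/86164) × 360° = 24.04°.
Equatorial spacing = 24.04 × 111.2 km/° = 2672 km.
At 68° latitude, spacing = 2672 × cos(68°) = 1001 km.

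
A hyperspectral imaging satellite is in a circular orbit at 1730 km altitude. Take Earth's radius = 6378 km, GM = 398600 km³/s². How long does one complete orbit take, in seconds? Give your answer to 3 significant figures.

7270 seconds

Semi-major axis a = 6378 + 1730 = 8108 km. Period T = 2π√(a³/μ) = 2π√(8108³/398600) = 7265.8 s = 121.10 min.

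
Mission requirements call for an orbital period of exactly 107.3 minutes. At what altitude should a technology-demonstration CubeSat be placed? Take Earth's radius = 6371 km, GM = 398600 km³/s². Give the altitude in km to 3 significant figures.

1110 km

T = 107.3 min = 6438.0 s.
From T = 2π√(a³/μ): a = (μ T²/4π²)^(1/3) = (398600 × 6438.0² / 4π²)^(1/3) = 7480 km.
Altitude h = a − R = 7480 − 6371 = 1109 km.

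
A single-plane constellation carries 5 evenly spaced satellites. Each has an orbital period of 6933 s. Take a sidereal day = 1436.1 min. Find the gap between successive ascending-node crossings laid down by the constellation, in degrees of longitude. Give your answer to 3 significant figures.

Single-satellite node shift = (6933.0/86166) × 360° = 28.97°.
With 5 satellites evenly phased, successive equator crossings are 28.97/5 = 5.793° apart.

5.79°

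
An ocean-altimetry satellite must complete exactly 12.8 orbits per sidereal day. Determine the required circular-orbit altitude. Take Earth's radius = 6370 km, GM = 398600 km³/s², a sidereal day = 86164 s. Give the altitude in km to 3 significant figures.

Required period T = 86164 / 12.8 = 6731.6 s.
From T = 2π√(a³/μ): a = (μ T²/4π²)^(1/3) = (398600 × 6731.6² / 4π²)^(1/3) = 7706 km.
Altitude h = a − R = 7706 − 6370 = 1336 km.

1340 km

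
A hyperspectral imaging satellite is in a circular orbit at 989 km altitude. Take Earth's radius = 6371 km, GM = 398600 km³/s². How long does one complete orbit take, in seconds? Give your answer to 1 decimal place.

Semi-major axis a = 6371 + 989 = 7360 km. Period T = 2π√(a³/μ) = 2π√(7360³/398600) = 6283.9 s = 104.73 min.

6283.9 seconds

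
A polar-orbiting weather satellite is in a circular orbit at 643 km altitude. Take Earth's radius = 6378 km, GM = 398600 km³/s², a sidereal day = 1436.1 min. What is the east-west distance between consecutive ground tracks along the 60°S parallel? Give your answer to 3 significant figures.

1360 km

Semi-major axis a = 6378 + 643 = 7021 km. Period T = 2π√(a³/μ) = 2π√(7021³/398600) = 5854.8 s = 97.58 min.
Node shift per orbit = (5854.8/86166) × 360° = 24.46°.
Equatorial spacing = 24.46 × 111.3 km/° = 2723 km.
At 60° latitude, spacing = 2723 × cos(60°) = 1361 km.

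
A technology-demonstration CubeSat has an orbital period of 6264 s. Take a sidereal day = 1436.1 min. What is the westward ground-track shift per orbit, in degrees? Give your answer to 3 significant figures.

26.2°

During one orbit Earth rotates (6264.0 / 86166) × 360° = 26.17°.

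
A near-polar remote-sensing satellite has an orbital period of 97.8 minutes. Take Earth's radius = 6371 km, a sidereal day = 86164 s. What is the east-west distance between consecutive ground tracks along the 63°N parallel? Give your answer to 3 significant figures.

T = 97.8 min = 5868.0 s.
Node shift per orbit = (5868.0/86164) × 360° = 24.52°.
Equatorial spacing = 24.52 × 111.2 km/° = 2726 km.
At 63° latitude, spacing = 2726 × cos(63°) = 1238 km.

1240 km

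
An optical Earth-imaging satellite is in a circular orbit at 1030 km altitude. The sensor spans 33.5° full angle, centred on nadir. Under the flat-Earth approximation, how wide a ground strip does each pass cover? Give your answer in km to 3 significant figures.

620 km

Half-angle = 33.5°/2 = 16.75°.
Swath width ≈ 2h·tan(θ/2) = 2 × 1030 × tan(16.75°) = 620.0 km.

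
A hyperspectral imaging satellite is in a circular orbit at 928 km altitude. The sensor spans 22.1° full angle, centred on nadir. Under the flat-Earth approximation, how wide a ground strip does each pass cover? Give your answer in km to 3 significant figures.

362 km

Half-angle = 22.1°/2 = 11.05°.
Swath width ≈ 2h·tan(θ/2) = 2 × 928 × tan(11.05°) = 362.5 km.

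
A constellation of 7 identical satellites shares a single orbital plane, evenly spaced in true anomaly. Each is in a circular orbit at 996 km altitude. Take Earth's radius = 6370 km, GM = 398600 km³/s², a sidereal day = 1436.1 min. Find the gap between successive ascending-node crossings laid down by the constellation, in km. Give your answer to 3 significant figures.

Semi-major axis a = 6370 + 996 = 7366 km. Period T = 2π√(a³/μ) = 2π√(7366³/398600) = 6291.6 s = 104.86 min.
Single-satellite node shift = (6291.6/86166) × 360° = 26.29°.
With 7 satellites evenly phased, successive equator crossings are 26.29/7 = 3.755° apart.
That is 3.755 × 111.2 = 417 km at the equator.

417 km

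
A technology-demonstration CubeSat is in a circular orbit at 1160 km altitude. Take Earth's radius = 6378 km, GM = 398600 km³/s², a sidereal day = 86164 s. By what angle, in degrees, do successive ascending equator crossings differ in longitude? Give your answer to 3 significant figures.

27.2°

Semi-major axis a = 6378 + 1160 = 7538 km. Period T = 2π√(a³/μ) = 2π√(7538³/398600) = 6513.2 s = 108.55 min.
During one orbit Earth rotates (6513.2 / 86164) × 360° = 27.21°.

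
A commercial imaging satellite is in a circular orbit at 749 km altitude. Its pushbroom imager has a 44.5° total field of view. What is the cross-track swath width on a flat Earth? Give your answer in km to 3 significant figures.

Half-angle = 44.5°/2 = 22.25°.
Swath width ≈ 2h·tan(θ/2) = 2 × 749 × tan(22.25°) = 612.8 km.

613 km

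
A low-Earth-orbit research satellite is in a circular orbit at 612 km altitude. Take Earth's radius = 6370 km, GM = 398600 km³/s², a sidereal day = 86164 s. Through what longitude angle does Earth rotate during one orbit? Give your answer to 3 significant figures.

24.3°

Semi-major axis a = 6370 + 612 = 6982 km. Period T = 2π√(a³/μ) = 2π√(6982³/398600) = 5806.1 s = 96.77 min.
During one orbit Earth rotates (5806.1 / 86164) × 360° = 24.26°.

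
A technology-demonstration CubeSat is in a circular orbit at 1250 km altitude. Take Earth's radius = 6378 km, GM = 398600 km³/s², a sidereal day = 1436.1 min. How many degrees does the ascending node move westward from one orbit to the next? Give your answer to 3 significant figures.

27.7°

Semi-major axis a = 6378 + 1250 = 7628 km. Period T = 2π√(a³/μ) = 2π√(7628³/398600) = 6630.2 s = 110.50 min.
During one orbit Earth rotates (6630.2 / 86166) × 360° = 27.70°.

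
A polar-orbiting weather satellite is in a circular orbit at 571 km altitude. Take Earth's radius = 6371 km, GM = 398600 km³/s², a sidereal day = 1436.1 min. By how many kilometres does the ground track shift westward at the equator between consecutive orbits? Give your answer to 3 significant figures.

Semi-major axis a = 6371 + 571 = 6942 km. Period T = 2π√(a³/μ) = 2π√(6942³/398600) = 5756.2 s = 95.94 min.
During one orbit Earth rotates (5756.2 / 86166) × 360° = 24.05°.
At the equator that is 24.05° × (2π·6371/360) km/° = 24.05 × 111.2 = 2674 km.

2670 km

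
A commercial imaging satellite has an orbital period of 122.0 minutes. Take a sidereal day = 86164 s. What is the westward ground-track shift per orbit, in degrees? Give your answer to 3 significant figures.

30.6°

T = 122.0 min = 7320.0 s.
During one orbit Earth rotates (7320.0 / 86164) × 360° = 30.58°.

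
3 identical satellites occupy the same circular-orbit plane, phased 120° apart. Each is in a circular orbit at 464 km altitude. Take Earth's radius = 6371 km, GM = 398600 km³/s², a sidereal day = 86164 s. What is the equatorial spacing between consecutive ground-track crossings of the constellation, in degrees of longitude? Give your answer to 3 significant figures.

Semi-major axis a = 6371 + 464 = 6835 km. Period T = 2π√(a³/μ) = 2π√(6835³/398600) = 5623.7 s = 93.73 min.
Single-satellite node shift = (5623.7/86164) × 360° = 23.50°.
With 3 satellites evenly phased, successive equator crossings are 23.50/3 = 7.832° apart.

7.83°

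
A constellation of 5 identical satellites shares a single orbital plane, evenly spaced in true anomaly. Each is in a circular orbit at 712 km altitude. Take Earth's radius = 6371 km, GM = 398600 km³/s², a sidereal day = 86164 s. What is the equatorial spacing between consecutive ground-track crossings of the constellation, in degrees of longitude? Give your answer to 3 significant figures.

Semi-major axis a = 6371 + 712 = 7083 km. Period T = 2π√(a³/μ) = 2π√(7083³/398600) = 5932.5 s = 98.87 min.
Single-satellite node shift = (5932.5/86164) × 360° = 24.79°.
With 5 satellites evenly phased, successive equator crossings are 24.79/5 = 4.957° apart.

4.96°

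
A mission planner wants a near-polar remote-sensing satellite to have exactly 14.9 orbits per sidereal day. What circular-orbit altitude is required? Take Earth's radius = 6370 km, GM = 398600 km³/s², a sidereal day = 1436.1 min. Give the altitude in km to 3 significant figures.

593 km

Required period T = 86166 / 14.9 = 5783.0 s.
From T = 2π√(a³/μ): a = (μ T²/4π²)^(1/3) = (398600 × 5783.0² / 4π²)^(1/3) = 6963 km.
Altitude h = a − R = 6963 − 6370 = 593 km.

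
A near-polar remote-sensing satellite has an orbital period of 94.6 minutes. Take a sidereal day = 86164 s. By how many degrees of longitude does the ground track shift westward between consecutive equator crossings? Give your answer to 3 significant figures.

T = 94.6 min = 5676.0 s.
During one orbit Earth rotates (5676.0 / 86164) × 360° = 23.71°.

23.7°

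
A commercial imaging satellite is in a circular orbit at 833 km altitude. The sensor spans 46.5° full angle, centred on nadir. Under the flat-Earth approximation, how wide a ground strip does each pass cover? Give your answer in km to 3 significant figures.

Half-angle = 46.5°/2 = 23.25°.
Swath width ≈ 2h·tan(θ/2) = 2 × 833 × tan(23.25°) = 715.8 km.

716 km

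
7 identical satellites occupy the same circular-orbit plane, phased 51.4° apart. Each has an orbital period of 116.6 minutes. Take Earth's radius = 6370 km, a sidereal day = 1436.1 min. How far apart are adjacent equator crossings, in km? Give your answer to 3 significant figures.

T = 116.6 min = 6996.0 s.
Single-satellite node shift = (6996.0/86166) × 360° = 29.23°.
With 7 satellites evenly phased, successive equator crossings are 29.23/7 = 4.176° apart.
That is 4.176 × 111.2 = 464 km at the equator.

464 km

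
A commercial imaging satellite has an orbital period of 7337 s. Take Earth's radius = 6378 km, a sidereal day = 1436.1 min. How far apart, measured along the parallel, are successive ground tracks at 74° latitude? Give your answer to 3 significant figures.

Node shift per orbit = (7337.0/86166) × 360° = 30.65°.
Equatorial spacing = 30.65 × 111.3 km/° = 3412 km.
At 74° latitude, spacing = 3412 × cos(74°) = 941 km.

941 km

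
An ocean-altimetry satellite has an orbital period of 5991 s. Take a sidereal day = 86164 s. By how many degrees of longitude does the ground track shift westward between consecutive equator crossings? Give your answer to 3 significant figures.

During one orbit Earth rotates (5991.0 / 86164) × 360° = 25.03°.

25.0°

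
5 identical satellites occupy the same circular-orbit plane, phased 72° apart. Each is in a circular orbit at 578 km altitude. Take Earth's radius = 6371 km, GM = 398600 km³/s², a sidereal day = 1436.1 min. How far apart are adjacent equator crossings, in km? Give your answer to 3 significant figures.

Semi-major axis a = 6371 + 578 = 6949 km. Period T = 2π√(a³/μ) = 2π√(6949³/398600) = 5764.9 s = 96.08 min.
Single-satellite node shift = (5764.9/86166) × 360° = 24.09°.
With 5 satellites evenly phased, successive equator crossings are 24.09/5 = 4.817° apart.
That is 4.817 × 111.2 = 536 km at the equator.

536 km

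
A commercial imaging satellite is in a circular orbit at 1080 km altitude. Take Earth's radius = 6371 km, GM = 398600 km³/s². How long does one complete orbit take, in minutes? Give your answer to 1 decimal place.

106.7 min

Semi-major axis a = 6371 + 1080 = 7451 km. Period T = 2π√(a³/μ) = 2π√(7451³/398600) = 6400.8 s = 106.68 min.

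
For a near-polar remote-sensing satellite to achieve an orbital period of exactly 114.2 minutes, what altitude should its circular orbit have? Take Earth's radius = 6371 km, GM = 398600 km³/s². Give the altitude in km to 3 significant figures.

1430 km

T = 114.2 min = 6852.0 s.
From T = 2π√(a³/μ): a = (μ T²/4π²)^(1/3) = (398600 × 6852.0² / 4π²)^(1/3) = 7797 km.
Altitude h = a − R = 7797 − 6371 = 1426 km.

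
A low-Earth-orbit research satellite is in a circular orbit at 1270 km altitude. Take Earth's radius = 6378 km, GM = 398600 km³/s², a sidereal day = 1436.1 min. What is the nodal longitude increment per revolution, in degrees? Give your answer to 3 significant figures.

Semi-major axis a = 6378 + 1270 = 7648 km. Period T = 2π√(a³/μ) = 2π√(7648³/398600) = 6656.3 s = 110.94 min.
During one orbit Earth rotates (6656.3 / 86166) × 360° = 27.81°.

27.8°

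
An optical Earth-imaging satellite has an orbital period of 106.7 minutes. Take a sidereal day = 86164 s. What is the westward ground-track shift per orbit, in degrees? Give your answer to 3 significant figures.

26.7°

T = 106.7 min = 6402.0 s.
During one orbit Earth rotates (6402.0 / 86164) × 360° = 26.75°.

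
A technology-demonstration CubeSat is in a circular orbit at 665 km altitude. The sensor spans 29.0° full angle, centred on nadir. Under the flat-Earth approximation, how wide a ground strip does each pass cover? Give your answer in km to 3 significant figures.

344 km

Half-angle = 29.0°/2 = 14.5°.
Swath width ≈ 2h·tan(θ/2) = 2 × 665 × tan(14.5°) = 344.0 km.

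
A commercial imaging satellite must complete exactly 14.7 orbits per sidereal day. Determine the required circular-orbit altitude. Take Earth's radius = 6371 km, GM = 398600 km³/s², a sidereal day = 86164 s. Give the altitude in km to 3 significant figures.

Required period T = 86164 / 14.7 = 5861.5 s.
From T = 2π√(a³/μ): a = (μ T²/4π²)^(1/3) = (398600 × 5861.5² / 4π²)^(1/3) = 7026 km.
Altitude h = a − R = 7026 − 6371 = 655 km.

655 km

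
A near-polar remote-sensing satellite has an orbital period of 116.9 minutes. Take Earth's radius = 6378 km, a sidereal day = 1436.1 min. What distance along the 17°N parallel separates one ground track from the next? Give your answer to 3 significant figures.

3120 km

T = 116.9 min = 7014.0 s.
Node shift per orbit = (7014.0/86166) × 360° = 29.30°.
Equatorial spacing = 29.30 × 111.3 km/° = 3262 km.
At 17° latitude, spacing = 3262 × cos(17°) = 3120 km.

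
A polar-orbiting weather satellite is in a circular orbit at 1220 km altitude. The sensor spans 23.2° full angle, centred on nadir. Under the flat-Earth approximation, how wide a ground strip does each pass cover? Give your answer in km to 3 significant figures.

Half-angle = 23.2°/2 = 11.6°.
Swath width ≈ 2h·tan(θ/2) = 2 × 1220 × tan(11.6°) = 500.9 km.

501 km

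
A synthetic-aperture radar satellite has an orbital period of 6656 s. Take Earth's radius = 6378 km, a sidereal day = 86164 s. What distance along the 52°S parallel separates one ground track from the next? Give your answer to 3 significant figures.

1910 km

Node shift per orbit = (6656.0/86164) × 360° = 27.81°.
Equatorial spacing = 27.81 × 111.3 km/° = 3096 km.
At 52° latitude, spacing = 3096 × cos(52°) = 1906 km.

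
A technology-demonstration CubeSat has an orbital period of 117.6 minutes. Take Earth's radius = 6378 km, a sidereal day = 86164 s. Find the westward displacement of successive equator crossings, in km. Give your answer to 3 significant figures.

3280 km

T = 117.6 min = 7056.0 s.
During one orbit Earth rotates (7056.0 / 86164) × 360° = 29.48°.
At the equator that is 29.48° × (2π·6378/360) km/° = 29.48 × 111.3 = 3282 km.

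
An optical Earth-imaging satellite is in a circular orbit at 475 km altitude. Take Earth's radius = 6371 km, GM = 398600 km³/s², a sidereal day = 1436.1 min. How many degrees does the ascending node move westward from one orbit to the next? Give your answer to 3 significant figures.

Semi-major axis a = 6371 + 475 = 6846 km. Period T = 2π√(a³/μ) = 2π√(6846³/398600) = 5637.2 s = 93.95 min.
During one orbit Earth rotates (5637.2 / 86166) × 360° = 23.55°.

23.6°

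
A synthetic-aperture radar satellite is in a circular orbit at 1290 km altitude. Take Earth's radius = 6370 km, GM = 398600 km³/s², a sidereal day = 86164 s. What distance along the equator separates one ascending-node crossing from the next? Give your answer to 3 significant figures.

3100 km

Semi-major axis a = 6370 + 1290 = 7660 km. Period T = 2π√(a³/μ) = 2π√(7660³/398600) = 6672.0 s = 111.20 min.
During one orbit Earth rotates (6672.0 / 86164) × 360° = 27.88°.
At the equator that is 27.88° × (2π·6370/360) km/° = 27.88 × 111.2 = 3099 km.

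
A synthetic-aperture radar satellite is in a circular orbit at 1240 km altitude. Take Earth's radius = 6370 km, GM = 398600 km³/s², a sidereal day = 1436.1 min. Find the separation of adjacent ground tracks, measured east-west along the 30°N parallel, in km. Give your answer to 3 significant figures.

2660 km

Semi-major axis a = 6370 + 1240 = 7610 km. Period T = 2π√(a³/μ) = 2π√(7610³/398600) = 6606.8 s = 110.11 min.
Node shift per orbit = (6606.8/86166) × 360° = 27.60°.
Equatorial spacing = 27.60 × 111.2 km/° = 3069 km.
At 30° latitude, spacing = 3069 × cos(30°) = 2658 km.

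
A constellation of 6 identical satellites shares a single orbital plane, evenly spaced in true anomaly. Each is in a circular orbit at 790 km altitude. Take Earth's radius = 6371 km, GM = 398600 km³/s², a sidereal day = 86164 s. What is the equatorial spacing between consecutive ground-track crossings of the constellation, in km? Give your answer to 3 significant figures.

467 km

Semi-major axis a = 6371 + 790 = 7161 km. Period T = 2π√(a³/μ) = 2π√(7161³/398600) = 6030.8 s = 100.51 min.
Single-satellite node shift = (6030.8/86164) × 360° = 25.20°.
With 6 satellites evenly phased, successive equator crossings are 25.20/6 = 4.199° apart.
That is 4.199 × 111.2 = 467 km at the equator.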